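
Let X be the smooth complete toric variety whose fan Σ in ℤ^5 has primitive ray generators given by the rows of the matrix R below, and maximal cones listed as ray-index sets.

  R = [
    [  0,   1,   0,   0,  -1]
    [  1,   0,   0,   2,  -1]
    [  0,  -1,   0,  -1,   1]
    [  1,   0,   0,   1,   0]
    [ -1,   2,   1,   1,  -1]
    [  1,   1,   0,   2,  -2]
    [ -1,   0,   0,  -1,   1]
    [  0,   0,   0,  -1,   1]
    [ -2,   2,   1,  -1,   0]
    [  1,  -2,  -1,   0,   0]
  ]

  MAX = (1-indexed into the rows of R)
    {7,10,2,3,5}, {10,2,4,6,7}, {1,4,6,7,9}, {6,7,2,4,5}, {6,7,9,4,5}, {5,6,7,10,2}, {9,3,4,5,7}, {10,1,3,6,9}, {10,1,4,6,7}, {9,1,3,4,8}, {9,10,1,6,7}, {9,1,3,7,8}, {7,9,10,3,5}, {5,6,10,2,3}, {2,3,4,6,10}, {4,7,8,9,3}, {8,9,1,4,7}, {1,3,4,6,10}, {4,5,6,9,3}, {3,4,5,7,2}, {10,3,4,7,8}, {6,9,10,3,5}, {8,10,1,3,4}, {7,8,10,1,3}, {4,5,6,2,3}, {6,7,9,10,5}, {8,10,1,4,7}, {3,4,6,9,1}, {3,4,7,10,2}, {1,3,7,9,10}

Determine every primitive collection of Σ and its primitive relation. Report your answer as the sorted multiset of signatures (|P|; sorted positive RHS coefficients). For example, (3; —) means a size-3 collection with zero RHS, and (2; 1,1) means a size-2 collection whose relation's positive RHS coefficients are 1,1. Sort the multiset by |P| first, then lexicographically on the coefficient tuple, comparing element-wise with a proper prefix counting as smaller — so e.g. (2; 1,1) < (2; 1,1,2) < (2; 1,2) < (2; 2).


11 minimal non-faces of Δ(Σ) (on 10 rays):

  • {1,2}:  v_{1} + v_{2} = v_{6} — sig = (2; 1)
  • {2,8}:  v_{2} + v_{8} = v_{4} — sig = (2; 1)
  • {2,9}:  v_{2} + v_{9} = v_{5} — sig = (2; 1)
  • {1,5}:  v_{1} + v_{5} = v_{6} + v_{9} — sig = (2; 1,1)
  • {5,8}:  v_{5} + v_{8} = v_{4} + v_{9} — sig = (2; 1,1)
  • {6,8}:  v_{6} + v_{8} = v_{1} + v_{4} — sig = (2; 1,1)
  • {3,6,7}:  v_{3} + v_{6} + v_{7} = 0 — sig = (3; —)
  • {4,9,10}:  v_{4} + v_{9} + v_{10} = 0 — sig = (3; —)
  • {4,5,10}:  v_{4} + v_{5} + v_{10} = v_{2} — sig = (3; 1)
  • {8,9,10}:  v_{8} + v_{9} + v_{10} = v_{1} + v_{3} + v_{7} — sig = (3; 1,1,1)
  • {1,3,4,7}:  v_{1} + v_{3} + v_{4} + v_{7} = v_{8} — sig = (4; 1)

so the primitive-relation signature multiset is
{ (2; 1) ×3,  (2; 1,1) ×3,  (3; —) ×2,  (3; 1),  (3; 1,1,1),  (4; 1) }


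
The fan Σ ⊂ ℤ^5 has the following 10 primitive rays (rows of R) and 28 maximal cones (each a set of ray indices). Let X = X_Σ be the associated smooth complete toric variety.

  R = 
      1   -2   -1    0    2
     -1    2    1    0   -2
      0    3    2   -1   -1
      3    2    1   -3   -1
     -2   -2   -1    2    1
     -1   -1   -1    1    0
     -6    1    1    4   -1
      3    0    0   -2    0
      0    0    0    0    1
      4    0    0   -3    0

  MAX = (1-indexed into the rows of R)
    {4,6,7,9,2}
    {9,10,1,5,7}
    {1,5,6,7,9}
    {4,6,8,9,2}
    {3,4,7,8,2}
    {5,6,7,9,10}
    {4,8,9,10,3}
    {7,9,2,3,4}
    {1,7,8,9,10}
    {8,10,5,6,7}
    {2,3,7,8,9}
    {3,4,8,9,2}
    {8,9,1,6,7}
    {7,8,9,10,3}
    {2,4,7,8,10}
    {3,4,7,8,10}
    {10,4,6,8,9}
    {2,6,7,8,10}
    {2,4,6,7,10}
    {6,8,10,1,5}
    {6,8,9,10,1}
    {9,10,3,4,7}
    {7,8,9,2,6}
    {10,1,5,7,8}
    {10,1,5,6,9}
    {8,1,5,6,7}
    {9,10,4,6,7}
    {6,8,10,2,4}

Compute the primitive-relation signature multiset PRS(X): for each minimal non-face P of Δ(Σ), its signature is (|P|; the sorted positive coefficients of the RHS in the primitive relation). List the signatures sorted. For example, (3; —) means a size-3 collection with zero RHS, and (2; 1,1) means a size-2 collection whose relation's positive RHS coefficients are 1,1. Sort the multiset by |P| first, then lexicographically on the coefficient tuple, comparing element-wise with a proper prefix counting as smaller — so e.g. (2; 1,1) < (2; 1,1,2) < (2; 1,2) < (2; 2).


Minimal non-faces — 14 found among 10 rays, 28 max cones:

  {1,2}:  v_{1} + v_{2} = 0  ⇒ sig = (2; —)
  {1,4}:  v_{1} + v_{4} = v_{9} + v_{10}  ⇒ sig = (2; 1,1)
  {3,6}:  v_{3} + v_{6} = v_{2} + v_{9}  ⇒ sig = (2; 1,1)
  {2,5}:  v_{2} + v_{5} = v_{6} + v_{7} + v_{10}  ⇒ sig = (2; 1,1,1)
  {3,5}:  v_{3} + v_{5} = v_{7} + v_{9} + v_{10}  ⇒ sig = (2; 1,1,1)
  {1,3}:  v_{1} + v_{3} = v_{7} + v_{8} + 2·v_{9} + v_{10}  ⇒ sig = (2; 1,1,1,2)
  {4,5}:  v_{4} + v_{5} = v_{6} + v_{7} + v_{9} + 2·v_{10}  ⇒ sig = (2; 1,1,1,2)
  {2,9,10}:  v_{2} + v_{9} + v_{10} = v_{4}  ⇒ sig = (3; 1)
  {5,8,9}:  v_{5} + v_{8} + v_{9} = v_{1}  ⇒ sig = (3; 1)
  {2,3,10}:  v_{2} + v_{3} + v_{10} = 2·v_{4} + v_{7} + v_{8}  ⇒ sig = (3; 1,1,2)
  {1,6,7,10}:  v_{1} + v_{6} + v_{7} + v_{10} = v_{5}  ⇒ sig = (4; 1)
  {4,6,7,8}:  v_{4} + v_{6} + v_{7} + v_{8} = v_{2}  ⇒ sig = (4; 1)
  {4,7,8,9}:  v_{4} + v_{7} + v_{8} + v_{9} = v_{3}  ⇒ sig = (4; 1)
  {6,7,8,9,10}:  v_{6} + v_{7} + v_{8} + v_{9} + v_{10} = 0  ⇒ sig = (5; —)

so the primitive-relation signature multiset is
    |P|=2: 7 collections, coeffs (), (1,1), (1,1), (1,1,1), (1,1,1), (1,1,1,2), (1,1,1,2)
    |P|=3: 3 collections, coeffs (1), (1), (1,1,2)
    |P|=4: 3 collections, coeffs (1), (1), (1)
    |P|=5: 1 collection, coeffs ()


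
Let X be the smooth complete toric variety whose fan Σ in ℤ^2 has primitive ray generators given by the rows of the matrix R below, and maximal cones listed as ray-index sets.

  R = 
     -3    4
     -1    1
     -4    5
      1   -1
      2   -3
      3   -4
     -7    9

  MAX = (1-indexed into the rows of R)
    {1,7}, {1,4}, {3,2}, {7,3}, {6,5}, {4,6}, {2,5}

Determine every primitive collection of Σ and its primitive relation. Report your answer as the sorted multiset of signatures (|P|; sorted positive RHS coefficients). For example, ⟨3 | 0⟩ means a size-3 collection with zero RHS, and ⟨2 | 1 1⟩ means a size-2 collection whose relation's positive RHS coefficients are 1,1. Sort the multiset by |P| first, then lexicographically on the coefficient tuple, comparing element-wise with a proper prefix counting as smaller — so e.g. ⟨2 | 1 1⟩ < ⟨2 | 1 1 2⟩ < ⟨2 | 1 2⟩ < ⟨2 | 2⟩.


Minimal non-faces — 14 found among 7 rays, 7 max cones:

  P={1,6}:  v_{1} + v_{6} = 0  ⟹  sig = ⟨2 | 0⟩
  P={2,4}:  v_{2} + v_{4} = 0  ⟹  sig = ⟨2 | 0⟩
  P={1,2}:  v_{1} + v_{2} = v_{3}  ⟹  sig = ⟨2 | 1⟩
  P={1,3}:  v_{1} + v_{3} = v_{7}  ⟹  sig = ⟨2 | 1⟩
  P={1,5}:  v_{1} + v_{5} = v_{2}  ⟹  sig = ⟨2 | 1⟩
  P={2,6}:  v_{2} + v_{6} = v_{5}  ⟹  sig = ⟨2 | 1⟩
  P={3,4}:  v_{3} + v_{4} = v_{1}  ⟹  sig = ⟨2 | 1⟩
  P={3,6}:  v_{3} + v_{6} = v_{2}  ⟹  sig = ⟨2 | 1⟩
  P={4,5}:  v_{4} + v_{5} = v_{6}  ⟹  sig = ⟨2 | 1⟩
  P={6,7}:  v_{6} + v_{7} = v_{3}  ⟹  sig = ⟨2 | 1⟩
  P={5,7}:  v_{5} + v_{7} = v_{2} + v_{3}  ⟹  sig = ⟨2 | 1 1⟩
  P={2,7}:  v_{2} + v_{7} = 2·v_{3}  ⟹  sig = ⟨2 | 2⟩
  P={3,5}:  v_{3} + v_{5} = 2·v_{2}  ⟹  sig = ⟨2 | 2⟩
  P={4,7}:  v_{4} + v_{7} = 2·v_{1}  ⟹  sig = ⟨2 | 2⟩

Signatures (|P|; sorted positive RHS coefficients), sorted:
    |P|=2: 14 collections, coeffs (), (), (1), (1), (1), (1), (1), (1), (1), (1), (1,1), (2), (2), (2)


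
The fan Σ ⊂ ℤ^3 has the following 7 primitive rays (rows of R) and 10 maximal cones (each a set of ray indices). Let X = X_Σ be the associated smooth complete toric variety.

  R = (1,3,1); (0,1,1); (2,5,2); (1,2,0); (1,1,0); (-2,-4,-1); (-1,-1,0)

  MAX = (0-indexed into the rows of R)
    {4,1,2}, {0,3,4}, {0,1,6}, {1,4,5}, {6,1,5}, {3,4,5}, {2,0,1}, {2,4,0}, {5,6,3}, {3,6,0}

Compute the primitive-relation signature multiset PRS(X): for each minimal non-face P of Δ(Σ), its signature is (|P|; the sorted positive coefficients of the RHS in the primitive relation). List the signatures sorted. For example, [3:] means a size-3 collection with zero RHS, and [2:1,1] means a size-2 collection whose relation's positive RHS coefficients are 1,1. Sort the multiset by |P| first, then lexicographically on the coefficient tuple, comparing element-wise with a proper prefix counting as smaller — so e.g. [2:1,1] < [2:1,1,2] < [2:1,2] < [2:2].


Primitive collections (7):

  P = {4,6}:  v_{4} + v_{6} = 0 — sig = [2:]
  P = {0,5}:  v_{0} + v_{5} = v_{6} — sig = [2:1]
  P = {1,3}:  v_{1} + v_{3} = v_{0} — sig = [2:1]
  P = {2,5}:  v_{2} + v_{5} = v_{1} — sig = [2:1]
  P = {2,6}:  v_{2} + v_{6} = v_{0} + v_{1} — sig = [2:1,1]
  P = {2,3}:  v_{2} + v_{3} = 2·v_{0} + v_{4} — sig = [2:1,2]
  P = {0,1,4}:  v_{0} + v_{1} + v_{4} = v_{2} — sig = [3:1]

Signatures (|P|; sorted positive RHS coefficients), sorted:
    [2:]
    [2:1]
    [2:1]
    [2:1]
    [2:1,1]
    [2:1,2]
    [3:1]


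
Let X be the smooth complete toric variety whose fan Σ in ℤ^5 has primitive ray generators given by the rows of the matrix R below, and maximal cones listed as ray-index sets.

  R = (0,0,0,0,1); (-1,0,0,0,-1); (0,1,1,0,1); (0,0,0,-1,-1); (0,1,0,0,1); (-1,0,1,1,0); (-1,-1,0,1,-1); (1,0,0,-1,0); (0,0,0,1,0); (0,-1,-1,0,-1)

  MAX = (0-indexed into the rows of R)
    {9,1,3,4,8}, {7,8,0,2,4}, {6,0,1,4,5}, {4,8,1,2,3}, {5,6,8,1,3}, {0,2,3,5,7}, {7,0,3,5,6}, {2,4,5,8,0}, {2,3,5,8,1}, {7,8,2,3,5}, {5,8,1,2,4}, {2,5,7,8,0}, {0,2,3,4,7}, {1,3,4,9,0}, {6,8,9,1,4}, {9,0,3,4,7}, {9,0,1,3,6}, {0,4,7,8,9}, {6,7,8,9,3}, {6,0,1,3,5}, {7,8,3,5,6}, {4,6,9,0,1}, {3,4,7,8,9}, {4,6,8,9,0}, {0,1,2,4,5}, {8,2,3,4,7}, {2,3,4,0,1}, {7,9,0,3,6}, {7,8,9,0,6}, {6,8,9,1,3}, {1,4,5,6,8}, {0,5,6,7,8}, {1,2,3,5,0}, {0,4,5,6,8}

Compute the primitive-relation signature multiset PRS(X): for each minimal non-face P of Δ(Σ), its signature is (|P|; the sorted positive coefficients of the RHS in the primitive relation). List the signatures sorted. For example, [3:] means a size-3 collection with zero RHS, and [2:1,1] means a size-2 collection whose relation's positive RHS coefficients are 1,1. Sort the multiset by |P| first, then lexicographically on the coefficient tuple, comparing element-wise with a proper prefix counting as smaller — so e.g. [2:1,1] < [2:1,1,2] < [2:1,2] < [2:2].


10 collections generate NE(X_Σ); each relation:

  • {2,9}:  v_{2} + v_{9} = 0  →  sig = [2:]
  • {1,7}:  v_{1} + v_{7} = v_{3}  →  sig = [2:1]
  • {2,6}:  v_{2} + v_{6} = v_{5}  →  sig = [2:1]
  • {5,9}:  v_{5} + v_{9} = v_{6}  →  sig = [2:1]
  • {0,3,8}:  v_{0} + v_{3} + v_{8} = 0  →  sig = [3:]
  • {4,6,7}:  v_{4} + v_{6} + v_{7} = 0  →  sig = [3:]
  • {3,4,6}:  v_{3} + v_{4} + v_{6} = v_{1}  →  sig = [3:1]
  • {4,5,7}:  v_{4} + v_{5} + v_{7} = v_{2}  →  sig = [3:1]
  • {0,1,8}:  v_{0} + v_{1} + v_{8} = v_{4} + v_{6}  →  sig = [3:1,1]
  • {3,4,5}:  v_{3} + v_{4} + v_{5} = v_{1} + v_{2}  →  sig = [3:1,1]

Hence PRS(X_Σ) =
    [2:]
    [2:1]
    [2:1]
    [2:1]
    [3:]
    [3:]
    [3:1]
    [3:1]
    [3:1,1]
    [3:1,1]


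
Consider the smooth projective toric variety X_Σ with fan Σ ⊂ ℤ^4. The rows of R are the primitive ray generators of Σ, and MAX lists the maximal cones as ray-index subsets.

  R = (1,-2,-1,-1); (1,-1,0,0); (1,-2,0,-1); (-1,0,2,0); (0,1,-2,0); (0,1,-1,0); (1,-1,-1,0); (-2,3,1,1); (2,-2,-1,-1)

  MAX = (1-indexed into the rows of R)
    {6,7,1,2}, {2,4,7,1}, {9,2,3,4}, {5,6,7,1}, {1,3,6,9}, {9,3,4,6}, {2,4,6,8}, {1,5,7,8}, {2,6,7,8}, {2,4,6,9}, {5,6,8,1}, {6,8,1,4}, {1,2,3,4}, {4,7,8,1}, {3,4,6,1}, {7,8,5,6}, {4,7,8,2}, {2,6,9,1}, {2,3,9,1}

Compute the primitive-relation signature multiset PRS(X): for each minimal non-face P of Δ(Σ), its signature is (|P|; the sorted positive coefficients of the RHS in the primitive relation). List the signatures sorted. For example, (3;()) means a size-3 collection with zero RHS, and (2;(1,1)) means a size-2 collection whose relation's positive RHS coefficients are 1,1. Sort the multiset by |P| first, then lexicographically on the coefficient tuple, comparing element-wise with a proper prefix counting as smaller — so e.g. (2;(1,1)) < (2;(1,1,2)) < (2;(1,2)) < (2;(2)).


Primitive collections (14):

  • {2,5}:  v_{2} + v_{5} = v_{6} + v_{7}  →  sig = (2;(1,1))
  • {3,5}:  v_{3} + v_{5} = v_{1} + v_{6}  →  sig = (2;(1,1))
  • {3,7}:  v_{3} + v_{7} = v_{1} + v_{2}  →  sig = (2;(1,1))
  • {3,8}:  v_{3} + v_{8} = v_{4} + v_{6}  →  sig = (2;(1,1))
  • {4,5}:  v_{4} + v_{5} = v_{1} + v_{8}  →  sig = (2;(1,1))
  • {5,9}:  v_{5} + v_{9} = v_{1} + v_{2} + 2·v_{6}  →  sig = (2;(1,1,2))
  • {7,9}:  v_{7} + v_{9} = v_{1} + 2·v_{2} + v_{6}  →  sig = (2;(1,1,2))
  • {8,9}:  v_{8} + v_{9} = v_{2} + v_{4} + 2·v_{6}  →  sig = (2;(1,1,2))
  • {1,2,8}:  v_{1} + v_{2} + v_{8} = 0  →  sig = (3;())
  • {4,6,7}:  v_{4} + v_{6} + v_{7} = 0  →  sig = (3;())
  • {2,3,6}:  v_{2} + v_{3} + v_{6} = v_{9}  →  sig = (3;(1))
  • {1,4,9}:  v_{1} + v_{4} + v_{9} = 2·v_{3}  →  sig = (3;(2))
  • {1,2,4,6}:  v_{1} + v_{2} + v_{4} + v_{6} = v_{3}  →  sig = (4;(1))
  • {1,6,7,8}:  v_{1} + v_{6} + v_{7} + v_{8} = v_{5}  →  sig = (4;(1))

so the primitive-relation signature multiset is
{ (2;(1,1)) ×5,  (2;(1,1,2)) ×3,  (3;()) ×2,  (3;(1)),  (3;(2)),  (4;(1)) ×2 }


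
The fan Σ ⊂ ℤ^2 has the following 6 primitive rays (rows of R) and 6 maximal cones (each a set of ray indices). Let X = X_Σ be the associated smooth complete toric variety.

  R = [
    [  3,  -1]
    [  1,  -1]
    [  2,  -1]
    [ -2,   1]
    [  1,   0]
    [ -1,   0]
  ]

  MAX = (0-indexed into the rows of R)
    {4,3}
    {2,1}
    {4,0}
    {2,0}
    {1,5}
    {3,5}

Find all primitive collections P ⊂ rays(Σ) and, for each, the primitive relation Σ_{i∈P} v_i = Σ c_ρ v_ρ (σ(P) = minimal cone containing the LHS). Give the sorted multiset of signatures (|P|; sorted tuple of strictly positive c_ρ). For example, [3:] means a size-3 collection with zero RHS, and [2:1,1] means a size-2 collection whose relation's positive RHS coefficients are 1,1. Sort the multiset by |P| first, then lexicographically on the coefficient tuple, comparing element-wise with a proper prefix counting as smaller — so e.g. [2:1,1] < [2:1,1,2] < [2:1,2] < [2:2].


|primitive collections| = 9. Relations:

  • {2,3}:  v_{2} + v_{3} = 0 — sig = [2:]
  • {4,5}:  v_{4} + v_{5} = 0 — sig = [2:]
  • {0,3}:  v_{0} + v_{3} = v_{4} — sig = [2:1]
  • {0,5}:  v_{0} + v_{5} = v_{2} — sig = [2:1]
  • {1,3}:  v_{1} + v_{3} = v_{5} — sig = [2:1]
  • {1,4}:  v_{1} + v_{4} = v_{2} — sig = [2:1]
  • {2,4}:  v_{2} + v_{4} = v_{0} — sig = [2:1]
  • {2,5}:  v_{2} + v_{5} = v_{1} — sig = [2:1]
  • {0,1}:  v_{0} + v_{1} = 2·v_{2} — sig = [2:2]

so the primitive-relation signature multiset is
    |P|=2: 9 collections, coeffs (), (), (1), (1), (1), (1), (1), (1), (2)


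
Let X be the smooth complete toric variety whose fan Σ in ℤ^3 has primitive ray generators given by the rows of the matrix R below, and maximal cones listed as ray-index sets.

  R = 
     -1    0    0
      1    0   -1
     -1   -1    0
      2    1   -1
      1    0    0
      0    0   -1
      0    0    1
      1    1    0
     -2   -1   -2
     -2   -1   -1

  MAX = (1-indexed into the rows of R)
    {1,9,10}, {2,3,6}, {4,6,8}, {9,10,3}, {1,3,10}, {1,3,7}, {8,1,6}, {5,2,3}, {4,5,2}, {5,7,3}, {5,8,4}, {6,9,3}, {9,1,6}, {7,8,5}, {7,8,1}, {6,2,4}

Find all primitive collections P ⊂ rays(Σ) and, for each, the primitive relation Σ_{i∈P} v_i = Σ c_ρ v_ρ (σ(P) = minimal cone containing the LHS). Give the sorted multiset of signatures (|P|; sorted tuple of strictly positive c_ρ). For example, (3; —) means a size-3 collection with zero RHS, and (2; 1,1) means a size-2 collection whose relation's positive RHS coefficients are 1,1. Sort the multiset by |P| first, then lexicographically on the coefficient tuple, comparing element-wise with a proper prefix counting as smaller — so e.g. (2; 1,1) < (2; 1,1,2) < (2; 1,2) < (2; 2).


Primitive collections (23):

  {1,5}:  v_{1} + v_{5} = 0  ⟹  sig = (2; —)
  {3,8}:  v_{3} + v_{8} = 0  ⟹  sig = (2; —)
  {6,7}:  v_{6} + v_{7} = 0  ⟹  sig = (2; —)
  {1,2}:  v_{1} + v_{2} = v_{6}  ⟹  sig = (2; 1)
  {2,7}:  v_{2} + v_{7} = v_{5}  ⟹  sig = (2; 1)
  {2,8}:  v_{2} + v_{8} = v_{4}  ⟹  sig = (2; 1)
  {3,4}:  v_{3} + v_{4} = v_{2}  ⟹  sig = (2; 1)
  {5,6}:  v_{5} + v_{6} = v_{2}  ⟹  sig = (2; 1)
  {6,10}:  v_{6} + v_{10} = v_{9}  ⟹  sig = (2; 1)
  {7,9}:  v_{7} + v_{9} = v_{10}  ⟹  sig = (2; 1)
  {1,4}:  v_{1} + v_{4} = v_{6} + v_{8}  ⟹  sig = (2; 1,1)
  {4,7}:  v_{4} + v_{7} = v_{5} + v_{8}  ⟹  sig = (2; 1,1)
  {5,10}:  v_{5} + v_{10} = v_{3} + v_{6}  ⟹  sig = (2; 1,1)
  {7,10}:  v_{7} + v_{10} = v_{1} + v_{3}  ⟹  sig = (2; 1,1)
  {8,10}:  v_{8} + v_{10} = v_{1} + v_{6}  ⟹  sig = (2; 1,1)
  {2,10}:  v_{2} + v_{10} = v_{3} + 2·v_{6}  ⟹  sig = (2; 1,2)
  {5,9}:  v_{5} + v_{9} = v_{3} + 2·v_{6}  ⟹  sig = (2; 1,2)
  {8,9}:  v_{8} + v_{9} = v_{1} + 2·v_{6}  ⟹  sig = (2; 1,2)
  {2,9}:  v_{2} + v_{9} = v_{3} + 3·v_{6}  ⟹  sig = (2; 1,3)
  {4,10}:  v_{4} + v_{10} = 2·v_{6}  ⟹  sig = (2; 2)
  {4,9}:  v_{4} + v_{9} = 3·v_{6}  ⟹  sig = (2; 3)
  {1,3,6}:  v_{1} + v_{3} + v_{6} = v_{10}  ⟹  sig = (3; 1)
  {1,3,9}:  v_{1} + v_{3} + v_{9} = 2·v_{10}  ⟹  sig = (3; 2)

so the primitive-relation signature multiset is
    (2; —)
    (2; —)
    (2; —)
    (2; 1)
    (2; 1)
    (2; 1)
    (2; 1)
    (2; 1)
    (2; 1)
    (2; 1)
    (2; 1,1)
    (2; 1,1)
    (2; 1,1)
    (2; 1,1)
    (2; 1,1)
    (2; 1,2)
    (2; 1,2)
    (2; 1,2)
    (2; 1,3)
    (2; 2)
    (2; 3)
    (3; 1)
    (3; 2)


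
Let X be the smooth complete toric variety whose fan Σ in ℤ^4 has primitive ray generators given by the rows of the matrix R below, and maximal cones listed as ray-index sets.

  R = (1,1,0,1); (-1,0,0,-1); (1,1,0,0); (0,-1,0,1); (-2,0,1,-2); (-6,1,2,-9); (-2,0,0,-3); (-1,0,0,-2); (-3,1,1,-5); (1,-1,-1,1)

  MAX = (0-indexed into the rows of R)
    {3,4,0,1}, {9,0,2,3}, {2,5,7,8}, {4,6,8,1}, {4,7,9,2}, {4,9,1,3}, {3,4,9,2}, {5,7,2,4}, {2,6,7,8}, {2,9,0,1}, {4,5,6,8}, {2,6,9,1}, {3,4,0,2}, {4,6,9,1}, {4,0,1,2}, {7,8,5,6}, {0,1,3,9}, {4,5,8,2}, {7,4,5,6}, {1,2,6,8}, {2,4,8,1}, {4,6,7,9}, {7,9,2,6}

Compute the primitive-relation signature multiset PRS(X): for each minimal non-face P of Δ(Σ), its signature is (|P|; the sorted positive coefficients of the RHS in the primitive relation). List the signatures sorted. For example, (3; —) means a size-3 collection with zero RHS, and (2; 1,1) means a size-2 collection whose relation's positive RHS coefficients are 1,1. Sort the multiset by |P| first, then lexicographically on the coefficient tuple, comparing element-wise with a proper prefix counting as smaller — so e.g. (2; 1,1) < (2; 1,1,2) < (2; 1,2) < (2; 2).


Minimal non-faces — 18 found among 10 rays, 23 max cones:

  • {1,7}:  v_{1} + v_{7} = v_{6}  so sig = (2; 1)
  • {0,7}:  v_{0} + v_{7} = v_{1} + v_{2}  so sig = (2; 1,1)
  • {3,7}:  v_{3} + v_{7} = v_{4} + v_{9}  so sig = (2; 1,1)
  • {3,8}:  v_{3} + v_{8} = v_{4} + v_{7}  so sig = (2; 1,1)
  • {1,5}:  v_{1} + v_{5} = v_{4} + v_{6} + v_{8}  so sig = (2; 1,1,1)
  • {3,6}:  v_{3} + v_{6} = v_{1} + v_{4} + v_{9}  so sig = (2; 1,1,1)
  • {0,5}:  v_{0} + v_{5} = v_{1} + v_{2} + v_{4} + v_{8}  so sig = (2; 1,1,1,1)
  • {0,6}:  v_{0} + v_{6} = 2·v_{1} + v_{2}  so sig = (2; 1,2)
  • {0,8}:  v_{0} + v_{8} = 2·v_{1} + 2·v_{2} + v_{4}  so sig = (2; 1,2,2)
  • {5,9}:  v_{5} + v_{9} = v_{4} + 3·v_{7}  so sig = (2; 1,3)
  • {8,9}:  v_{8} + v_{9} = 2·v_{7}  so sig = (2; 2)
  • {3,5}:  v_{3} + v_{5} = 2·v_{4} + 2·v_{7}  so sig = (2; 2,2)
  • {0,4,9}:  v_{0} + v_{4} + v_{9} = 0  so sig = (3; —)
  • {1,2,3}:  v_{1} + v_{2} + v_{3} = 0  so sig = (3; —)
  • {2,4,6}:  v_{2} + v_{4} + v_{6} = v_{8}  so sig = (3; 1)
  • {4,7,8}:  v_{4} + v_{7} + v_{8} = v_{5}  so sig = (3; 1)
  • {2,5,6}:  v_{2} + v_{5} + v_{6} = v_{7} + 2·v_{8}  so sig = (3; 1,2)
  • {1,2,4,9}:  v_{1} + v_{2} + v_{4} + v_{9} = v_{7}  so sig = (4; 1)

so the primitive-relation signature multiset is
    (2; 1)
    (2; 1,1)
    (2; 1,1)
    (2; 1,1)
    (2; 1,1,1)
    (2; 1,1,1)
    (2; 1,1,1,1)
    (2; 1,2)
    (2; 1,2,2)
    (2; 1,3)
    (2; 2)
    (2; 2,2)
    (3; —)
    (3; —)
    (3; 1)
    (3; 1)
    (3; 1,2)
    (4; 1)


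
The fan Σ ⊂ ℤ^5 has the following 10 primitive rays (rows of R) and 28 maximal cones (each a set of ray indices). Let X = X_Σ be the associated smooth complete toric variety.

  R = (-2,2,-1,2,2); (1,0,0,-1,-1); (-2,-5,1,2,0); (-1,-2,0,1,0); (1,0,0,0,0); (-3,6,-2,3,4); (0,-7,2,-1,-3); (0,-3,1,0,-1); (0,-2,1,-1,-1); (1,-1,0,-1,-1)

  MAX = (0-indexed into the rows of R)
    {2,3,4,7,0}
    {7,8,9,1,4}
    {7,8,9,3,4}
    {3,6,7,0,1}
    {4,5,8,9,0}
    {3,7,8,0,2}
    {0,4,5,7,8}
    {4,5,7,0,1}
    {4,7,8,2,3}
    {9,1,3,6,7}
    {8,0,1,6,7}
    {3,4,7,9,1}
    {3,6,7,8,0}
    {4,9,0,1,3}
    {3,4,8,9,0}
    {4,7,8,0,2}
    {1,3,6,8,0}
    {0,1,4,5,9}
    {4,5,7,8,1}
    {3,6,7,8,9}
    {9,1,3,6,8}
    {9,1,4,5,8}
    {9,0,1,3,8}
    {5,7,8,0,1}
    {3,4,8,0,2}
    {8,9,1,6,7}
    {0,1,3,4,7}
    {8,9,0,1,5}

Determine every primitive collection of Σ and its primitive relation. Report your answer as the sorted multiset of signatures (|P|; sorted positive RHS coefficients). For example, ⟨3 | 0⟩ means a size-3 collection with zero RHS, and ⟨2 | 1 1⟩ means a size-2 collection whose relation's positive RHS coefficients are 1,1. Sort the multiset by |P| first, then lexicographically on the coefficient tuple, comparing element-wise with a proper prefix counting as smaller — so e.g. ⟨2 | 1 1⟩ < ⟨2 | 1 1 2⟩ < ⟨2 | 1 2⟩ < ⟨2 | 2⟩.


The 14 primitive collections of Σ (r=10, n=5):

  • {1,2}:  v_{1} + v_{2} = v_{3} + v_{7}  ⟹  sig = ⟨2 | 1 1⟩
  • {5,6}:  v_{5} + v_{6} = 2·v_{0} + v_{1} + v_{7} + v_{8}  ⟹  sig = ⟨2 | 1 1 1 2⟩
  • {2,5}:  v_{2} + v_{5} = 3·v_{0} + v_{4} + v_{7} + v_{8}  ⟹  sig = ⟨2 | 1 1 1 3⟩
  • {2,9}:  v_{2} + v_{9} = 2·v_{3} + v_{4} + v_{8}  ⟹  sig = ⟨2 | 1 1 2⟩
  • {4,6}:  v_{4} + v_{6} = 2·v_{7} + v_{9}  ⟹  sig = ⟨2 | 1 2⟩
  • {2,6}:  v_{2} + v_{6} = 2·v_{3} + 2·v_{7} + v_{8}  ⟹  sig = ⟨2 | 1 2 2⟩
  • {3,5}:  v_{3} + v_{5} = 2·v_{0}  ⟹  sig = ⟨2 | 2⟩
  • {0,7,9}:  v_{0} + v_{7} + v_{9} = v_{3}  ⟹  sig = ⟨3 | 1⟩
  • {5,7,9}:  v_{5} + v_{7} + v_{9} = v_{0}  ⟹  sig = ⟨3 | 1⟩
  • {0,6,9}:  v_{0} + v_{6} + v_{9} = v_{1} + 2·v_{3} + v_{8}  ⟹  sig = ⟨3 | 1 1 2⟩
  • {0,1,4,8}:  v_{0} + v_{1} + v_{4} + v_{8} = 0  ⟹  sig = ⟨4 | 0⟩
  • {1,3,7,8}:  v_{1} + v_{3} + v_{7} + v_{8} = v_{6}  ⟹  sig = ⟨4 | 1⟩
  • {1,3,4,8}:  v_{1} + v_{3} + v_{4} + v_{8} = v_{7} + v_{9}  ⟹  sig = ⟨4 | 1 1⟩
  • {0,3,4,7,8}:  v_{0} + v_{3} + v_{4} + v_{7} + v_{8} = v_{2}  ⟹  sig = ⟨5 | 1⟩

Signatures (|P|; sorted positive RHS coefficients), sorted:
[⟨2 | 1 1⟩, ⟨2 | 1 1 1 2⟩, ⟨2 | 1 1 1 3⟩, ⟨2 | 1 1 2⟩, ⟨2 | 1 2⟩, ⟨2 | 1 2 2⟩, ⟨2 | 2⟩, ⟨3 | 1⟩, ⟨3 | 1⟩, ⟨3 | 1 1 2⟩, ⟨4 | 0⟩, ⟨4 | 1⟩, ⟨4 | 1 1⟩, ⟨5 | 1⟩]


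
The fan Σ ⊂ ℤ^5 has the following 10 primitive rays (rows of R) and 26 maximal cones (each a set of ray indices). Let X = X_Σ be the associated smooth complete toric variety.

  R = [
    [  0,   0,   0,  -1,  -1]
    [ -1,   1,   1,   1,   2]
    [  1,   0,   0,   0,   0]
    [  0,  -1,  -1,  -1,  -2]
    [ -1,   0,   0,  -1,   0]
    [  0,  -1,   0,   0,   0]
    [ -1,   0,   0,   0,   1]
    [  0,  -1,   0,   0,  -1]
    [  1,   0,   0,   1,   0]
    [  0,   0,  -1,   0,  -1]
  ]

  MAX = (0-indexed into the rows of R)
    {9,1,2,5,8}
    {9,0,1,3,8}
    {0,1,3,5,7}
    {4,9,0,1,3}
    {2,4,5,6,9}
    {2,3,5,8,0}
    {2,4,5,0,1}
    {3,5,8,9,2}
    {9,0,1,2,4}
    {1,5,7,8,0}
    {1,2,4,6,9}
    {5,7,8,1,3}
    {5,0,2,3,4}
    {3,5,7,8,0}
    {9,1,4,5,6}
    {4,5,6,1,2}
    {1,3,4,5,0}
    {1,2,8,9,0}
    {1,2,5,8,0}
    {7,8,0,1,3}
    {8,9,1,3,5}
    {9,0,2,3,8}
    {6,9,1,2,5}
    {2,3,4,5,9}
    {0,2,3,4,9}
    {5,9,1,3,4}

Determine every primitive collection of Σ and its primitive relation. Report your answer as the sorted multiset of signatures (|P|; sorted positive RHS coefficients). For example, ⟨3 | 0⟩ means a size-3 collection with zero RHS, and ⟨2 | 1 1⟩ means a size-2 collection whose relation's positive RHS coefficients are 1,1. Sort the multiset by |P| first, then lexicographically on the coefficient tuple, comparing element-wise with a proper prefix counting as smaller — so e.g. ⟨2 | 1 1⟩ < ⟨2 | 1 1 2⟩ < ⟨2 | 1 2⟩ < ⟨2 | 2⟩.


12 collections generate NE(X_Σ); each relation:

  P = {4,8}:  v_{4} + v_{8} = 0  ⇒ sig = ⟨2 | 0⟩
  P = {0,6}:  v_{0} + v_{6} = v_{4}  ⇒ sig = ⟨2 | 1⟩
  P = {2,7}:  v_{2} + v_{7} = v_{0} + v_{5} + v_{8}  ⇒ sig = ⟨2 | 1 1 1⟩
  P = {3,6}:  v_{3} + v_{6} = v_{4} + v_{5} + v_{9}  ⇒ sig = ⟨2 | 1 1 1⟩
  P = {6,7}:  v_{6} + v_{7} = v_{1} + v_{3} + v_{5}  ⇒ sig = ⟨2 | 1 1 1⟩
  P = {4,7}:  v_{4} + v_{7} = v_{0} + v_{1} + v_{3} + v_{5}  ⇒ sig = ⟨2 | 1 1 1 1⟩
  P = {6,8}:  v_{6} + v_{8} = v_{1} + v_{2} + v_{5} + v_{9}  ⇒ sig = ⟨2 | 1 1 1 1⟩
  P = {7,9}:  v_{7} + v_{9} = v_{1} + 2·v_{3} + v_{8}  ⇒ sig = ⟨2 | 1 1 2⟩
  P = {1,2,3}:  v_{1} + v_{2} + v_{3} = 0  ⇒ sig = ⟨3 | 0⟩
  P = {0,5,9}:  v_{0} + v_{5} + v_{9} = v_{3}  ⇒ sig = ⟨3 | 1⟩
  P = {0,1,3,5,8}:  v_{0} + v_{1} + v_{3} + v_{5} + v_{8} = v_{7}  ⇒ sig = ⟨5 | 1⟩
  P = {1,2,4,5,9}:  v_{1} + v_{2} + v_{4} + v_{5} + v_{9} = v_{6}  ⇒ sig = ⟨5 | 1⟩

Sorted signature multiset PRS(X):
    |P|=2: 8 collections, coeffs (), (1), (1,1,1), (1,1,1), (1,1,1), (1,1,1,1), (1,1,1,1), (1,1,2)
    |P|=3: 2 collections, coeffs (), (1)
    |P|=5: 2 collections, coeffs (1), (1)


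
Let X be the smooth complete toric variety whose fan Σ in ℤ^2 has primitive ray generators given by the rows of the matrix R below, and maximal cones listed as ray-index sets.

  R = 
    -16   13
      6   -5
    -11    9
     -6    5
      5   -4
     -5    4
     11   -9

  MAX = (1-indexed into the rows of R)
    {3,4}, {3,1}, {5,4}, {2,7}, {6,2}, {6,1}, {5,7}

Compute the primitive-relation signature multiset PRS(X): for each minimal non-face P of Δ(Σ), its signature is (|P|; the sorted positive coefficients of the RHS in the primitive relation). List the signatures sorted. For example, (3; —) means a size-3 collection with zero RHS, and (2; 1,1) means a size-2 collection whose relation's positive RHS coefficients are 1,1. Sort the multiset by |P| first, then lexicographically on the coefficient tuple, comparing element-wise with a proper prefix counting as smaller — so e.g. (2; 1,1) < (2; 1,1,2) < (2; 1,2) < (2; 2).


14 minimal non-faces of Δ(Σ) (on 7 rays):

  • {2,4}:  v_{2} + v_{4} = 0 — sig = (2; —)
  • {3,7}:  v_{3} + v_{7} = 0 — sig = (2; —)
  • {5,6}:  v_{5} + v_{6} = 0 — sig = (2; —)
  • {1,5}:  v_{1} + v_{5} = v_{3} — sig = (2; 1)
  • {1,7}:  v_{1} + v_{7} = v_{6} — sig = (2; 1)
  • {2,3}:  v_{2} + v_{3} = v_{6} — sig = (2; 1)
  • {2,5}:  v_{2} + v_{5} = v_{7} — sig = (2; 1)
  • {3,5}:  v_{3} + v_{5} = v_{4} — sig = (2; 1)
  • {3,6}:  v_{3} + v_{6} = v_{1} — sig = (2; 1)
  • {4,6}:  v_{4} + v_{6} = v_{3} — sig = (2; 1)
  • {4,7}:  v_{4} + v_{7} = v_{5} — sig = (2; 1)
  • {6,7}:  v_{6} + v_{7} = v_{2} — sig = (2; 1)
  • {1,2}:  v_{1} + v_{2} = 2·v_{6} — sig = (2; 2)
  • {1,4}:  v_{1} + v_{4} = 2·v_{3} — sig = (2; 2)

Sorted signature multiset PRS(X):
{ (2; —) ×3,  (2; 1) ×9,  (2; 2) ×2 }


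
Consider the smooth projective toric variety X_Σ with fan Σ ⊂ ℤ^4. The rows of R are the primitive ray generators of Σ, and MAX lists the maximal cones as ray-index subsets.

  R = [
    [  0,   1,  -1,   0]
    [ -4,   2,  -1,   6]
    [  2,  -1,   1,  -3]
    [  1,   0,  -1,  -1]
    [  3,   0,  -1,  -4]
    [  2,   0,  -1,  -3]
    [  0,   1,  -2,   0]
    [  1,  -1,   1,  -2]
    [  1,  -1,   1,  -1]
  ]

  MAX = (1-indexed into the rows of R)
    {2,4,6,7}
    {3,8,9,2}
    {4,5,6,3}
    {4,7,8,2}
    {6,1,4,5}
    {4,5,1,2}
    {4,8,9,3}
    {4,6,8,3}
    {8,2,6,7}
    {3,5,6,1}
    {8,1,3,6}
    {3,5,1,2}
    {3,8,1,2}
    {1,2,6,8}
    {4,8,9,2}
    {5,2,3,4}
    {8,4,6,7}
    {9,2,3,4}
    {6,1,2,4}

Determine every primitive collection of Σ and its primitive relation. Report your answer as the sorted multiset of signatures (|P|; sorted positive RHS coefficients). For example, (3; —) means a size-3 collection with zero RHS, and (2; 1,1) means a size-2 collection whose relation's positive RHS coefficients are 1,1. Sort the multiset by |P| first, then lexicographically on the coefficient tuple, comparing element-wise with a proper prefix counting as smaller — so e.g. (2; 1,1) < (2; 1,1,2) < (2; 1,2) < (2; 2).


Minimal non-faces — 14 found among 9 rays, 19 max cones:

  P = {3,7}:  v_{3} + v_{7} = v_{6}  ⇒ sig = (2; 1)
  P = {7,9}:  v_{7} + v_{9} = v_{4}  ⇒ sig = (2; 1)
  P = {5,8}:  v_{5} + v_{8} = v_{3} + v_{6}  ⇒ sig = (2; 1,1)
  P = {6,9}:  v_{6} + v_{9} = v_{3} + v_{4}  ⇒ sig = (2; 1,1)
  P = {5,7}:  v_{5} + v_{7} = v_{1} + v_{4} + v_{6}  ⇒ sig = (2; 1,1,1)
  P = {1,9}:  v_{1} + v_{9} = v_{2} + 2·v_{3} + v_{4}  ⇒ sig = (2; 1,1,2)
  P = {1,7}:  v_{1} + v_{7} = v_{2} + 2·v_{6}  ⇒ sig = (2; 1,2)
  P = {5,9}:  v_{5} + v_{9} = v_{2} + 3·v_{3} + 2·v_{4}  ⇒ sig = (2; 1,2,3)
  P = {1,3,4}:  v_{1} + v_{3} + v_{4} = v_{5}  ⇒ sig = (3; 1)
  P = {1,4,8}:  v_{1} + v_{4} + v_{8} = v_{6}  ⇒ sig = (3; 1)
  P = {2,3,6}:  v_{2} + v_{3} + v_{6} = v_{1}  ⇒ sig = (3; 1)
  P = {2,5,6}:  v_{2} + v_{5} + v_{6} = 2·v_{1} + v_{4}  ⇒ sig = (3; 1,2)
  P = {2,3,4,8}:  v_{2} + v_{3} + v_{4} + v_{8} = 0  ⇒ sig = (4; —)
  P = {2,4,6,8}:  v_{2} + v_{4} + v_{6} + v_{8} = v_{7}  ⇒ sig = (4; 1)

Signatures (|P|; sorted positive RHS coefficients), sorted:
    |P|=2: 8 collections, coeffs (1), (1), (1,1), (1,1), (1,1,1), (1,1,2), (1,2), (1,2,3)
    |P|=3: 4 collections, coeffs (1), (1), (1), (1,2)
    |P|=4: 2 collections, coeffs (), (1)


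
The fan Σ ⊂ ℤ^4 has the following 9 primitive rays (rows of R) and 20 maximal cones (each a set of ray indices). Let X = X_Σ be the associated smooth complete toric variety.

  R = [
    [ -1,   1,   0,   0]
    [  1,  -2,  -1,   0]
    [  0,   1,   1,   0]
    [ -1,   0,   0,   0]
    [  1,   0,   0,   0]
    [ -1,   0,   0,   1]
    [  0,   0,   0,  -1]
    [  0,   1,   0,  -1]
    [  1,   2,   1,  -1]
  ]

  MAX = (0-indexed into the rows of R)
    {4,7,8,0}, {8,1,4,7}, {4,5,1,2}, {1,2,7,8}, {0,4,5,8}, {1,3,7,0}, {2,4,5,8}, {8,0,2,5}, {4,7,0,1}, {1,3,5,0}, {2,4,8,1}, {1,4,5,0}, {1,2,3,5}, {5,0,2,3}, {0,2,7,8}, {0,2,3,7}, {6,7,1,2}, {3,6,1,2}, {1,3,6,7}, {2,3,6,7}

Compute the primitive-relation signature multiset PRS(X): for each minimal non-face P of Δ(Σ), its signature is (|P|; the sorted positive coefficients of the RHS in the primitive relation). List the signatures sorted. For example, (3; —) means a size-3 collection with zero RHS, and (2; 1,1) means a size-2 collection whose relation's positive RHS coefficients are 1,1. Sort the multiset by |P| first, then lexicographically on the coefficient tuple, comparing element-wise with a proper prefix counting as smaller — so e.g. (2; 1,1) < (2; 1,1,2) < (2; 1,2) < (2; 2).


13 collections generate NE(X_Σ); each relation:

  P = {3,4}:  v_{3} + v_{4} = 0  ⟹  sig = (2; —)
  P = {5,6}:  v_{5} + v_{6} = v_{3}  ⟹  sig = (2; 1)
  P = {5,7}:  v_{5} + v_{7} = v_{0}  ⟹  sig = (2; 1)
  P = {0,6}:  v_{0} + v_{6} = v_{3} + v_{7}  ⟹  sig = (2; 1,1)
  P = {3,8}:  v_{3} + v_{8} = v_{2} + v_{7}  ⟹  sig = (2; 1,1)
  P = {4,6}:  v_{4} + v_{6} = v_{1} + v_{2} + v_{7}  ⟹  sig = (2; 1,1,1)
  P = {6,8}:  v_{6} + v_{8} = v_{1} + 2·v_{2} + 2·v_{7}  ⟹  sig = (2; 1,2,2)
  P = {0,1,2}:  v_{0} + v_{1} + v_{2} = 0  ⟹  sig = (3; —)
  P = {1,5,8}:  v_{1} + v_{5} + v_{8} = v_{4}  ⟹  sig = (3; 1)
  P = {2,4,7}:  v_{2} + v_{4} + v_{7} = v_{8}  ⟹  sig = (3; 1)
  P = {0,1,8}:  v_{0} + v_{1} + v_{8} = v_{4} + v_{7}  ⟹  sig = (3; 1,1)
  P = {0,2,4}:  v_{0} + v_{2} + v_{4} = v_{5} + v_{8}  ⟹  sig = (3; 1,1)
  P = {1,2,3,7}:  v_{1} + v_{2} + v_{3} + v_{7} = v_{6}  ⟹  sig = (4; 1)

Signatures (|P|; sorted positive RHS coefficients), sorted:
[(2; —), (2; 1), (2; 1), (2; 1,1), (2; 1,1), (2; 1,1,1), (2; 1,2,2), (3; —), (3; 1), (3; 1), (3; 1,1), (3; 1,1), (4; 1)]


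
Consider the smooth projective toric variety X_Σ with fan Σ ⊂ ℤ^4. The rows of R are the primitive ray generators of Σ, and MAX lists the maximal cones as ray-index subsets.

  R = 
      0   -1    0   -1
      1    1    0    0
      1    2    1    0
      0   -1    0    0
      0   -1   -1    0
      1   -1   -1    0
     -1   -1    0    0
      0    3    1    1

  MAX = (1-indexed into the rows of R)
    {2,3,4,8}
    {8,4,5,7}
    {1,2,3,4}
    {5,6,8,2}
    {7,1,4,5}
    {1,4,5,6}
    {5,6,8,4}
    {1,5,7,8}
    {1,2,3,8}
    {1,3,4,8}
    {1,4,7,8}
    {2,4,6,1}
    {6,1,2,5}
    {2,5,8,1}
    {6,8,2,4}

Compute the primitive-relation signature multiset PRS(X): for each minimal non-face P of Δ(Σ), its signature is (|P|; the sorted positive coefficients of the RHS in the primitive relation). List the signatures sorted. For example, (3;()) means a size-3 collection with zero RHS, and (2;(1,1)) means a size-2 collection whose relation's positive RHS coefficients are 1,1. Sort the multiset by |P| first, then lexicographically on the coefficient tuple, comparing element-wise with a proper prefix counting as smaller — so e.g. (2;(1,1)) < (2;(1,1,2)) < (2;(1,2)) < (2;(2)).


Δ(Σ) — 8 vertices, 9 min non-faces:

  P = {2,7}:  v_{2} + v_{7} = 0 ; sig = (2;())
  P = {3,5}:  v_{3} + v_{5} = v_{2} ; sig = (2;(1))
  P = {6,7}:  v_{6} + v_{7} = v_{4} + v_{5} ; sig = (2;(1,1))
  P = {3,7}:  v_{3} + v_{7} = v_{1} + v_{4} + v_{8} ; sig = (2;(1,1,1))
  P = {3,6}:  v_{3} + v_{6} = 2·v_{2} + v_{4} ; sig = (2;(1,2))
  P = {1,6,8}:  v_{1} + v_{6} + v_{8} = v_{2} ; sig = (3;(1))
  P = {2,4,5}:  v_{2} + v_{4} + v_{5} = v_{6} ; sig = (3;(1))
  P = {1,4,5,8}:  v_{1} + v_{4} + v_{5} + v_{8} = 0 ; sig = (4;())
  P = {1,2,4,8}:  v_{1} + v_{2} + v_{4} + v_{8} = v_{3} ; sig = (4;(1))

Sorted signature multiset PRS(X):
    (2;())
    (2;(1))
    (2;(1,1))
    (2;(1,1,1))
    (2;(1,2))
    (3;(1))
    (3;(1))
    (4;())
    (4;(1))


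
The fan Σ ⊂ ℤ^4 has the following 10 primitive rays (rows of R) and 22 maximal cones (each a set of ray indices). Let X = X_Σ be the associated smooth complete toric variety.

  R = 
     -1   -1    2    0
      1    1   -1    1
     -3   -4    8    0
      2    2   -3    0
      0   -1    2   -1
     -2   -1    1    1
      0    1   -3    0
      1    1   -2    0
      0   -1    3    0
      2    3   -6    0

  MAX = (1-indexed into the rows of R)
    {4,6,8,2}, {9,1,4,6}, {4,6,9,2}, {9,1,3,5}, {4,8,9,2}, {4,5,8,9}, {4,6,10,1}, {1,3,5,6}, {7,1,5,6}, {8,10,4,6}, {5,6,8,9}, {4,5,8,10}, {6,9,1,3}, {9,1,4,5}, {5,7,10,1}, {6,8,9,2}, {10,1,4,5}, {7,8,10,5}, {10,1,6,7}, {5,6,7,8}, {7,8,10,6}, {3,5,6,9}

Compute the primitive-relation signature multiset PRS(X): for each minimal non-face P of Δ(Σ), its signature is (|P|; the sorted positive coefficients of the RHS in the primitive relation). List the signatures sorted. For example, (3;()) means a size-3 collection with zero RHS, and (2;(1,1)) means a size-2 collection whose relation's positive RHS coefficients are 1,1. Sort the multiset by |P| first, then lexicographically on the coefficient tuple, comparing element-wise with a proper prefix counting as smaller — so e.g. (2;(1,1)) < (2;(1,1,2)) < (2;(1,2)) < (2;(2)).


The 17 primitive collections of Σ (r=10, n=4):

  P={1,8}:  v_{1} + v_{8} = 0 ; sig = (2;())
  P={7,9}:  v_{7} + v_{9} = 0 ; sig = (2;())
  P={3,10}:  v_{3} + v_{10} = v_{1} ; sig = (2;(1))
  P={4,7}:  v_{4} + v_{7} = v_{10} ; sig = (2;(1))
  P={9,10}:  v_{9} + v_{10} = v_{4} ; sig = (2;(1))
  P={2,5}:  v_{2} + v_{5} = v_{8} + v_{9} ; sig = (2;(1,1))
  P={3,4}:  v_{3} + v_{4} = v_{1} + v_{9} ; sig = (2;(1,1))
  P={1,2}:  v_{1} + v_{2} = v_{4} + v_{6} + v_{9} ; sig = (2;(1,1,1))
  P={2,7}:  v_{2} + v_{7} = v_{4} + v_{6} + v_{8} ; sig = (2;(1,1,1))
  P={3,7}:  v_{3} + v_{7} = v_{1} + v_{5} + v_{6} ; sig = (2;(1,1,1))
  P={3,8}:  v_{3} + v_{8} = v_{5} + v_{6} + v_{9} ; sig = (2;(1,1,1))
  P={2,10}:  v_{2} + v_{10} = 2·v_{4} + v_{6} + v_{8} ; sig = (2;(1,1,2))
  P={2,3}:  v_{2} + v_{3} = v_{6} + 2·v_{9} ; sig = (2;(1,2))
  P={4,5,6}:  v_{4} + v_{5} + v_{6} = 0 ; sig = (3;())
  P={5,6,10}:  v_{5} + v_{6} + v_{10} = v_{7} ; sig = (3;(1))
  P={1,5,6,9}:  v_{1} + v_{5} + v_{6} + v_{9} = v_{3} ; sig = (4;(1))
  P={4,6,8,9}:  v_{4} + v_{6} + v_{8} + v_{9} = v_{2} ; sig = (4;(1))

Signatures (|P|; sorted positive RHS coefficients), sorted:
    |P|=2: 13 collections, coeffs (), (), (1), (1), (1), (1,1), (1,1), (1,1,1), (1,1,1), (1,1,1), (1,1,1), (1,1,2), (1,2)
    |P|=3: 2 collections, coeffs (), (1)
    |P|=4: 2 collections, coeffs (1), (1)


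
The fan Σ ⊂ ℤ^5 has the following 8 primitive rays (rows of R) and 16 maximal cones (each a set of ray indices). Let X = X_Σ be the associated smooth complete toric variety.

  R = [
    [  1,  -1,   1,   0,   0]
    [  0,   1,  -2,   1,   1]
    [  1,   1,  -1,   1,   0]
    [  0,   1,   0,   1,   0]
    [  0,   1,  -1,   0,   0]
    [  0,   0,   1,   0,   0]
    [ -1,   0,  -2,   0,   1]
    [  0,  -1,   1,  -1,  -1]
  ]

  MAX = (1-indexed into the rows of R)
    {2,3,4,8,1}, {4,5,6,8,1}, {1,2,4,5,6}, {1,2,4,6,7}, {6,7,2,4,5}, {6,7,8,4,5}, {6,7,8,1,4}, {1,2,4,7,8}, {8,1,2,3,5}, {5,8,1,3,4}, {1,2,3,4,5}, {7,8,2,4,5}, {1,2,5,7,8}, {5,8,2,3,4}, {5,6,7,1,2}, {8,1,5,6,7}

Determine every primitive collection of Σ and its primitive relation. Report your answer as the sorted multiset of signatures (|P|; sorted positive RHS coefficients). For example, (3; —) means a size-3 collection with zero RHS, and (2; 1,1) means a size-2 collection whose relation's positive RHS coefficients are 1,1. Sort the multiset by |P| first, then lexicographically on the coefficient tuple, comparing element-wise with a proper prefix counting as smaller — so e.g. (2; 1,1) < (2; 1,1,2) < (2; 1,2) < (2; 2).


|primitive collections| = 5. Relations:

  P = {3,6}:  v_{3} + v_{6} = v_{1} + v_{4} + v_{5} ; sig = (2; 1,1,1)
  P = {3,7}:  v_{3} + v_{7} = 2·v_{2} + v_{8} ; sig = (2; 1,2)
  P = {2,6,8}:  v_{2} + v_{6} + v_{8} = 0 ; sig = (3; —)
  P = {1,4,5,7}:  v_{1} + v_{4} + v_{5} + v_{7} = v_{2} ; sig = (4; 1)
  P = {1,2,4,5,8}:  v_{1} + v_{2} + v_{4} + v_{5} + v_{8} = v_{3} ; sig = (5; 1)

Hence PRS(X_Σ) =
    (2; 1,1,1)
    (2; 1,2)
    (3; —)
    (4; 1)
    (5; 1)


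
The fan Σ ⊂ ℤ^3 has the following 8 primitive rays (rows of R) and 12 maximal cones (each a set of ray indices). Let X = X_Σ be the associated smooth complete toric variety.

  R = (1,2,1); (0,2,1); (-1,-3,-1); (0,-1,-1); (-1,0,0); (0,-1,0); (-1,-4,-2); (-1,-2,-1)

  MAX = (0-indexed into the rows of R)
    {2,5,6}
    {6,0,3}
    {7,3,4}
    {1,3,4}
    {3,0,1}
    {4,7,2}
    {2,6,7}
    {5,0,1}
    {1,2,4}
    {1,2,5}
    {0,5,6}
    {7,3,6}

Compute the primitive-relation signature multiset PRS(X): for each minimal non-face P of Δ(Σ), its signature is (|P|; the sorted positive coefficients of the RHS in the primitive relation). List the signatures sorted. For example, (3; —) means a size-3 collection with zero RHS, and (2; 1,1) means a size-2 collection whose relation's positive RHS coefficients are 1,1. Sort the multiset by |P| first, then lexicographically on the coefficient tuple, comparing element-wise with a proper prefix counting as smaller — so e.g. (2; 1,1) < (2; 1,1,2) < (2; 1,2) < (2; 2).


10 collections generate NE(X_Σ); each relation:

  • {0,7}:  v_{0} + v_{7} = 0  →  sig = (2; —)
  • {0,2}:  v_{0} + v_{2} = v_{5}  →  sig = (2; 1)
  • {0,4}:  v_{0} + v_{4} = v_{1}  →  sig = (2; 1)
  • {1,6}:  v_{1} + v_{6} = v_{7}  →  sig = (2; 1)
  • {1,7}:  v_{1} + v_{7} = v_{4}  →  sig = (2; 1)
  • {2,3}:  v_{2} + v_{3} = v_{6}  →  sig = (2; 1)
  • {5,7}:  v_{5} + v_{7} = v_{2}  →  sig = (2; 1)
  • {3,5}:  v_{3} + v_{5} = v_{0} + v_{6}  →  sig = (2; 1,1)
  • {4,5}:  v_{4} + v_{5} = v_{1} + v_{2}  →  sig = (2; 1,1)
  • {4,6}:  v_{4} + v_{6} = 2·v_{7}  →  sig = (2; 2)

Sorted signature multiset PRS(X):
    (2; —)
    (2; 1)
    (2; 1)
    (2; 1)
    (2; 1)
    (2; 1)
    (2; 1)
    (2; 1,1)
    (2; 1,1)
    (2; 2)


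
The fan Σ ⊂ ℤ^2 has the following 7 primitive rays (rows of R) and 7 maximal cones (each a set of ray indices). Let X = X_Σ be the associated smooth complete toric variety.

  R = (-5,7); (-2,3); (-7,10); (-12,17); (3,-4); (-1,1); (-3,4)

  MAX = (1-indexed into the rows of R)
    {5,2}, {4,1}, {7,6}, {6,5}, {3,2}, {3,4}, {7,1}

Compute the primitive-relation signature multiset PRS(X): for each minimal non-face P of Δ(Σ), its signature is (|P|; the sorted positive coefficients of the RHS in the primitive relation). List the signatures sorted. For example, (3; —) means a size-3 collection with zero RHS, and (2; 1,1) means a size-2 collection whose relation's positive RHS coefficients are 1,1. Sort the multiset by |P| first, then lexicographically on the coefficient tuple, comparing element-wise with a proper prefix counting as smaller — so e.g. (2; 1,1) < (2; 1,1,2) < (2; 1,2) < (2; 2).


The 14 primitive collections of Σ (r=7, n=2):

  P={5,7}:  v_{5} + v_{7} = 0  ⟹  sig = (2; —)
  P={1,2}:  v_{1} + v_{2} = v_{3}  ⟹  sig = (2; 1)
  P={1,3}:  v_{1} + v_{3} = v_{4}  ⟹  sig = (2; 1)
  P={1,5}:  v_{1} + v_{5} = v_{2}  ⟹  sig = (2; 1)
  P={2,6}:  v_{2} + v_{6} = v_{7}  ⟹  sig = (2; 1)
  P={2,7}:  v_{2} + v_{7} = v_{1}  ⟹  sig = (2; 1)
  P={3,6}:  v_{3} + v_{6} = v_{1} + v_{7}  ⟹  sig = (2; 1,1)
  P={4,5}:  v_{4} + v_{5} = v_{2} + v_{3}  ⟹  sig = (2; 1,1)
  P={4,6}:  v_{4} + v_{6} = 2·v_{1} + v_{7}  ⟹  sig = (2; 1,2)
  P={1,6}:  v_{1} + v_{6} = 2·v_{7}  ⟹  sig = (2; 2)
  P={2,4}:  v_{2} + v_{4} = 2·v_{3}  ⟹  sig = (2; 2)
  P={3,5}:  v_{3} + v_{5} = 2·v_{2}  ⟹  sig = (2; 2)
  P={3,7}:  v_{3} + v_{7} = 2·v_{1}  ⟹  sig = (2; 2)
  P={4,7}:  v_{4} + v_{7} = 3·v_{1}  ⟹  sig = (2; 3)

Sorted signature multiset PRS(X):
{ (2; —),  (2; 1) ×5,  (2; 1,1) ×2,  (2; 1,2),  (2; 2) ×4,  (2; 3) }
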